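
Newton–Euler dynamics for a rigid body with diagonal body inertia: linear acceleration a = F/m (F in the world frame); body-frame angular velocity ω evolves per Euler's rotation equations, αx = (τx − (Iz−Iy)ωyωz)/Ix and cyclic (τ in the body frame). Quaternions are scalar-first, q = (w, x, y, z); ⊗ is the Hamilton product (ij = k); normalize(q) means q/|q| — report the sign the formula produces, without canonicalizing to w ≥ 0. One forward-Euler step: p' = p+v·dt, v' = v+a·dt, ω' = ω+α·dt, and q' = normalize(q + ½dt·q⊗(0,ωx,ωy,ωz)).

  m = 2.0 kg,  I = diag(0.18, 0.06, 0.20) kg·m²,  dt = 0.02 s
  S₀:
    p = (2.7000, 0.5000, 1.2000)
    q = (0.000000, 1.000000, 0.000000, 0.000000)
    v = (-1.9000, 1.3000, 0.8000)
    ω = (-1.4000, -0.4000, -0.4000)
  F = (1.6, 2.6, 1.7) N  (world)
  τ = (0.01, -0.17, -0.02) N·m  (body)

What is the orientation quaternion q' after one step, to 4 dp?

q' = (0.0140, 0.9999, 0.0040, -0.0040)

q⊗(0,ω) = (1.4000000, 0.0000000, 0.4000000, -0.4000000)
updated quaternion q' = (0.0140, 0.9999, 0.0040, -0.0040)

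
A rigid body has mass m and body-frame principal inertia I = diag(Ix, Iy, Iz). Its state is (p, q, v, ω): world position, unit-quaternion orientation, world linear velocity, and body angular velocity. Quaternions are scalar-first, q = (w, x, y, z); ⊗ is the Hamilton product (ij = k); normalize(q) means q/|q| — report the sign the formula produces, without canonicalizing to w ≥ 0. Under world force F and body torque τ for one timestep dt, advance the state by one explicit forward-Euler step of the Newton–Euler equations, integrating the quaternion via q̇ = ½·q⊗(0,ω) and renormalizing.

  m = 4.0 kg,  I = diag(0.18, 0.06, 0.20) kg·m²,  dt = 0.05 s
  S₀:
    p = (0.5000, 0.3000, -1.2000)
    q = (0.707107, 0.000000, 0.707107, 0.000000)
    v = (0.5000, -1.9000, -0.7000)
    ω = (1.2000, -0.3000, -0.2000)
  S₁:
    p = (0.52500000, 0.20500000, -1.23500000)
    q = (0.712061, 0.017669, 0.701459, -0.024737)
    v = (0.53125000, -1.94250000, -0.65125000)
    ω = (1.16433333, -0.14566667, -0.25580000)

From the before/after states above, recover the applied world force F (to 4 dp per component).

F = (2.5000, -3.4000, 3.9000)

Δv = v₁−v₀ = (0.03125000, -0.04250000, 0.04875000)
F = m·Δv/dt = (2.5000, -3.4000, 3.9000)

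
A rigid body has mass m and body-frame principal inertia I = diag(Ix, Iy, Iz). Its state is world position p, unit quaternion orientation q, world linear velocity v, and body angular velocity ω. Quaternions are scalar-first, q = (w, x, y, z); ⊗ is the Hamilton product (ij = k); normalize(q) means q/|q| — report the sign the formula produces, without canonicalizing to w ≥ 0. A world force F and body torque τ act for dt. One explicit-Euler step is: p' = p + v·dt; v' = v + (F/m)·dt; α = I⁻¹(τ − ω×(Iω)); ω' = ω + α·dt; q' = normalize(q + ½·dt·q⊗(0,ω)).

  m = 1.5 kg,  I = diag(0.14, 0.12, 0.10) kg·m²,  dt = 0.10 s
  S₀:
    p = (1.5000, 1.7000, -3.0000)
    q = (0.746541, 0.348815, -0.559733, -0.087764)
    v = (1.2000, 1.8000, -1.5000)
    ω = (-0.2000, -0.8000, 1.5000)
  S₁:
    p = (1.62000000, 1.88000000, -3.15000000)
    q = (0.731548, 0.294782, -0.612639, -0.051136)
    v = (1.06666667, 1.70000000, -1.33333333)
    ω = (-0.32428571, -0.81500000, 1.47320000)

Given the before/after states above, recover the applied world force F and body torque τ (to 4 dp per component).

F = (-2.0000, -1.5000, 2.5000)
τ = (-0.1500, -0.0300, -0.0300)

rate change Δω = (-0.12428571, -0.01500000, -0.02680000)
τ = I·(Δω/dt) + ω₀×(Iω₀) = (-0.1500, -0.0300, -0.0300)
Δv = v₁−v₀ = (-0.13333333, -0.10000000, 0.16666667)
applied force F = (-2.0000, -1.5000, 2.5000)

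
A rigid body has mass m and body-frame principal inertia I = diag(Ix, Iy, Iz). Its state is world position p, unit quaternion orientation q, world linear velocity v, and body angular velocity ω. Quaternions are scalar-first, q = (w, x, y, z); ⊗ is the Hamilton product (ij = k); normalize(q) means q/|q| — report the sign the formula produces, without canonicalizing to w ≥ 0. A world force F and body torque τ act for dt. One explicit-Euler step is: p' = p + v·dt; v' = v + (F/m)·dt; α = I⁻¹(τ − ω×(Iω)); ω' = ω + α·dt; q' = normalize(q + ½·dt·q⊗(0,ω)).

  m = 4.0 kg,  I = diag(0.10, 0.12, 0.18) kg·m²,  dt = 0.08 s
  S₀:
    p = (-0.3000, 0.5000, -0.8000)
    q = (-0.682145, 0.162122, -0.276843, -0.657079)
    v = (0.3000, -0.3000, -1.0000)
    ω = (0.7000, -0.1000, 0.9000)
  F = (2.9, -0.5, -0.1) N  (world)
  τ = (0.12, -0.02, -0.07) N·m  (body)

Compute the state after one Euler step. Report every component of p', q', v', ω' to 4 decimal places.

precession coupling ω×(Iω) = (-0.0054, -0.0504, -0.0014)
(τ − ω×Iω)/I = (1.2540, 0.2533, -0.3811)
ω + α·dt = (0.8003, -0.0797, 0.8695)
q⊗(0,ω) = (0.4502014, -0.7923681, -0.5376506, -0.4363526)
updated quaternion q' = (-0.6634, 0.1303, -0.2980, -0.6738)
a = F/m = (0.7250, -0.1250, -0.0250)
p + v·dt = (-0.2760, 0.4760, -0.8800)
new velocity v' = (0.3580, -0.3100, -1.0020)

p' = (-0.2760, 0.4760, -0.8800)
q' = (-0.6634, 0.1303, -0.2980, -0.6738)
v' = (0.3580, -0.3100, -1.0020)
ω' = (0.8003, -0.0797, 0.8695)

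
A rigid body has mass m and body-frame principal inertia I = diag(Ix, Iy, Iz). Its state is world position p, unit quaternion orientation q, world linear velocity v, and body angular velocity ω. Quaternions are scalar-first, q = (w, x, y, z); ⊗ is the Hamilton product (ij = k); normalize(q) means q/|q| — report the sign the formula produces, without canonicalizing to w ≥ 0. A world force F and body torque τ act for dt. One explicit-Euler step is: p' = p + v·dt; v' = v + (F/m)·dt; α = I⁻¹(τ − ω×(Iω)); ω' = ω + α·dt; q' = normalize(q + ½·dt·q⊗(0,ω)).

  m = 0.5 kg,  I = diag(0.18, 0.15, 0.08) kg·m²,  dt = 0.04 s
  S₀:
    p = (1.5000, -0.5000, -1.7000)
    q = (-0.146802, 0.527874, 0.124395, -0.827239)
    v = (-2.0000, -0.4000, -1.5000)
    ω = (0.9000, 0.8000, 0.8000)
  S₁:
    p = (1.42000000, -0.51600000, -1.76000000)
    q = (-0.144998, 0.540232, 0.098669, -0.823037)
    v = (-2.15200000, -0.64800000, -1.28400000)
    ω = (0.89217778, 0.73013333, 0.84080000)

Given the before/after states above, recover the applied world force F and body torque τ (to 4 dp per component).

F = (-1.9000, -3.1000, 2.7000)
τ = (-0.0800, -0.1900, 0.0600)

v₁ − v₀ = (-0.15200000, -0.24800000, 0.21600000)
F = m·Δv/dt = (-1.9000, -3.1000, 2.7000)
rate change Δω = (-0.00782222, -0.06986667, 0.04080000)
τ = I·(Δω/dt) + ω₀×(Iω₀) = (-0.0800, -0.1900, 0.0600)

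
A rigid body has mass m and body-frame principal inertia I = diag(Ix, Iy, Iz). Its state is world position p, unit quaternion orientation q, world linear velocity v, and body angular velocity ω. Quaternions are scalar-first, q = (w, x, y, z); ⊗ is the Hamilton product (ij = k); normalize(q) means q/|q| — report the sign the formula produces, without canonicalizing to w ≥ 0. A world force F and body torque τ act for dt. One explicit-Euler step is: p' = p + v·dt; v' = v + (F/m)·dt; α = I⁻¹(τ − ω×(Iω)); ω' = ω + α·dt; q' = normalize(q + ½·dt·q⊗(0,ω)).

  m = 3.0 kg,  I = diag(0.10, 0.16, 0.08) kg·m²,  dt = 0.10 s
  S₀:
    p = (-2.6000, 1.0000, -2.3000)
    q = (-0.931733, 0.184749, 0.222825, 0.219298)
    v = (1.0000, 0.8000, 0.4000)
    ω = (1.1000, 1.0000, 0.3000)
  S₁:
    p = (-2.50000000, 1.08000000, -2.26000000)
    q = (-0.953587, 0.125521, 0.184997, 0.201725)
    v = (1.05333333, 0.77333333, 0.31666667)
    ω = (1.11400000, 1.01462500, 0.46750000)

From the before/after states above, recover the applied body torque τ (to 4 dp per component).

Δω = ω₁−ω₀ = (0.01400000, 0.01462500, 0.16750000)
I·α + gyro = (-0.0100, 0.0300, 0.2000)

τ = (-0.0100, 0.0300, 0.2000)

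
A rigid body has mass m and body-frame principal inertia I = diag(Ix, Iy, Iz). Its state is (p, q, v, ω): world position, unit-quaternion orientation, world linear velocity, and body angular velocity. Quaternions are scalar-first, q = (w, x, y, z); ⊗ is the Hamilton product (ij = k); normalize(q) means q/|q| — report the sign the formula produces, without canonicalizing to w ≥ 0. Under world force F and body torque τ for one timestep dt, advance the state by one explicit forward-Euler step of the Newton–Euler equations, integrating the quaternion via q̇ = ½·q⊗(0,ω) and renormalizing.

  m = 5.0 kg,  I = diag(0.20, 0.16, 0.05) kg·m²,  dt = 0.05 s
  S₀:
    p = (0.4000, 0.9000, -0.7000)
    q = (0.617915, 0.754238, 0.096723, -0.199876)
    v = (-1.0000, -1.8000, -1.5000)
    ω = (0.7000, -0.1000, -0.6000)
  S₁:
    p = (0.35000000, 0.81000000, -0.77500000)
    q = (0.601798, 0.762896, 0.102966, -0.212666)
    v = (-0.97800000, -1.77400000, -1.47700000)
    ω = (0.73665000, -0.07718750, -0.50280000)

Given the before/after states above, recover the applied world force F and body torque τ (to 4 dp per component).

F = (2.2000, 2.6000, 2.3000)
τ = (0.1400, 0.0100, 0.1000)

v₁ − v₀ = (0.02200000, 0.02600000, 0.02300000)
applied force F = (2.2000, 2.6000, 2.3000)
ω₁ − ω₀ = (0.03665000, 0.02281250, 0.09720000)
I·α + gyro = (0.1400, 0.0100, 0.1000)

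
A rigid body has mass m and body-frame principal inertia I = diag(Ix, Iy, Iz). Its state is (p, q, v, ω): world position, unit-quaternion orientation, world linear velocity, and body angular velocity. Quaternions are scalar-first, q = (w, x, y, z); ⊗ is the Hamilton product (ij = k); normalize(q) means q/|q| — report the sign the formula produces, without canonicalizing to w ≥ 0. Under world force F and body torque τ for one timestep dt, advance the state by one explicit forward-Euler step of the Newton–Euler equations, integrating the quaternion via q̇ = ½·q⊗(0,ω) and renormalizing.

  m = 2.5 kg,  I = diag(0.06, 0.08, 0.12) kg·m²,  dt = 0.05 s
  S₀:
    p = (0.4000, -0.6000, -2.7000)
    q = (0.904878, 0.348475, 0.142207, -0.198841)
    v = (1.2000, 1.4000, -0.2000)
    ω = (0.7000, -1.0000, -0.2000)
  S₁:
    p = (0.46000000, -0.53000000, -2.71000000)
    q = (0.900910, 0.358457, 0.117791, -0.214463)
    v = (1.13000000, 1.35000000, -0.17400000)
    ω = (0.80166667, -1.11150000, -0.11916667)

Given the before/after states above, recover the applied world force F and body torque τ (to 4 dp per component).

F = (-3.5000, -2.5000, 1.3000)
τ = (0.1300, -0.1700, 0.1800)

Δω = ω₁−ω₀ = (0.10166667, -0.11150000, 0.08083333)
gyro term ω₀×Iω₀ = (0.0080, 0.0084, -0.0140)
applied torque τ = (0.1300, -0.1700, 0.1800)
v₁ − v₀ = (-0.07000000, -0.05000000, 0.02600000)
applied force F = (-3.5000, -2.5000, 1.3000)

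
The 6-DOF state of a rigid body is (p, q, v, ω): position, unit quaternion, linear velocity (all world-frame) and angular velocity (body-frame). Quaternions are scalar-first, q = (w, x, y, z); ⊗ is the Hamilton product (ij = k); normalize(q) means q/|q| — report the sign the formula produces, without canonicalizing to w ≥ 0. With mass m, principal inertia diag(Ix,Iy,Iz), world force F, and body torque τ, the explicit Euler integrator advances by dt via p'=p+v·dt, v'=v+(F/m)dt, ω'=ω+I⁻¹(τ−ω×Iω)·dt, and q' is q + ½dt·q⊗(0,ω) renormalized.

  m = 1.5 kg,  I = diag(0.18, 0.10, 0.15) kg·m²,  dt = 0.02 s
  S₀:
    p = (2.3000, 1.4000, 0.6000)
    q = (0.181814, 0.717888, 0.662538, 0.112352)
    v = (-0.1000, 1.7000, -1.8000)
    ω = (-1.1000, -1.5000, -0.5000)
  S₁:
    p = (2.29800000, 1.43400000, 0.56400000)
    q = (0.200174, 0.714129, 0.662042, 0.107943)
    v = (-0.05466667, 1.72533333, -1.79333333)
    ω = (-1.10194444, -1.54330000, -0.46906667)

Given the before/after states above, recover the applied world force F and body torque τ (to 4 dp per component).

velocity change Δv = (0.04533333, 0.02533333, 0.00666667)
F = m·Δv/dt = (3.4000, 1.9000, 0.5000)
Δω = ω₁−ω₀ = (-0.00194444, -0.04330000, 0.03093333)
I·α + gyro = (0.0200, -0.2000, 0.1000)

F = (3.4000, 1.9000, 0.5000)
τ = (0.0200, -0.2000, 0.1000)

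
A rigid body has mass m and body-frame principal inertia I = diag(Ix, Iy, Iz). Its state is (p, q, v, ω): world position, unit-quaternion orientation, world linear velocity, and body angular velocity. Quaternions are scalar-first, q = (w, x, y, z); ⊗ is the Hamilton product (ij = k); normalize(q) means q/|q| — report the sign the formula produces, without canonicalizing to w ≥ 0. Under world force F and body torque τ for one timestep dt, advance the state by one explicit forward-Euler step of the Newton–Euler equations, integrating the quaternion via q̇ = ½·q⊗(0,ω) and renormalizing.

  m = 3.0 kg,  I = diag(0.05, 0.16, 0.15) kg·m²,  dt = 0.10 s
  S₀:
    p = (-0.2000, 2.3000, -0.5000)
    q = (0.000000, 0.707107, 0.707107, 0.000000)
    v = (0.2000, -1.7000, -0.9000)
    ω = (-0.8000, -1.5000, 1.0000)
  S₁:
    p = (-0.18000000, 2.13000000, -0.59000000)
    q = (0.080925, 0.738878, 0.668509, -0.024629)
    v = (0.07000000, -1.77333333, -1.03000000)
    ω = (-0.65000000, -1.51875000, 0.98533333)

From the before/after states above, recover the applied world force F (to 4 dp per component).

Δv = v₁−v₀ = (-0.13000000, -0.07333333, -0.13000000)
m·(v₁−v₀)/dt = (-3.9000, -2.2000, -3.9000)

F = (-3.9000, -2.2000, -3.9000)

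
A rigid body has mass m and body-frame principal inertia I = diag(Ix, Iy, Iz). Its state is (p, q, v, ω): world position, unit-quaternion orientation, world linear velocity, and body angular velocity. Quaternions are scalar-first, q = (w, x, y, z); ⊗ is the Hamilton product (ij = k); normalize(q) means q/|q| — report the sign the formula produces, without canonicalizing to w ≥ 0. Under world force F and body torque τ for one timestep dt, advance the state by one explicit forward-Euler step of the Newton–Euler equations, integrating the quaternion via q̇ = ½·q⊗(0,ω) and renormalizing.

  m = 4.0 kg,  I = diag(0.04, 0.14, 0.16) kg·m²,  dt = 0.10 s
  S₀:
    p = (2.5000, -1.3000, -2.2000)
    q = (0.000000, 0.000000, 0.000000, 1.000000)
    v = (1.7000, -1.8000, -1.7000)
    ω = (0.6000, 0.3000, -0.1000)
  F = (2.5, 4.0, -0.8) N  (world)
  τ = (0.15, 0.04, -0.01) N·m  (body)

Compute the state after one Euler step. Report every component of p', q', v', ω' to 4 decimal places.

α = I⁻¹(τ − ω×Iω) = (3.7650, 0.2343, -0.1750)
ω' = ω + α·dt = (0.9765, 0.3234, -0.1175)
Hamilton product q⊗(0,ω) = (0.1000000, -0.3000000, 0.6000000, 0.0000000)
updated quaternion q' = (0.0050, -0.0150, 0.0300, 0.9994)
linear accel F/m = (0.6250, 1.0000, -0.2000)
p' = p + v·dt = (2.6700, -1.4800, -2.3700)
v + (F/m)dt = (1.7625, -1.7000, -1.7200)

p' = (2.6700, -1.4800, -2.3700)
q' = (0.0050, -0.0150, 0.0300, 0.9994)
v' = (1.7625, -1.7000, -1.7200)
ω' = (0.9765, 0.3234, -0.1175)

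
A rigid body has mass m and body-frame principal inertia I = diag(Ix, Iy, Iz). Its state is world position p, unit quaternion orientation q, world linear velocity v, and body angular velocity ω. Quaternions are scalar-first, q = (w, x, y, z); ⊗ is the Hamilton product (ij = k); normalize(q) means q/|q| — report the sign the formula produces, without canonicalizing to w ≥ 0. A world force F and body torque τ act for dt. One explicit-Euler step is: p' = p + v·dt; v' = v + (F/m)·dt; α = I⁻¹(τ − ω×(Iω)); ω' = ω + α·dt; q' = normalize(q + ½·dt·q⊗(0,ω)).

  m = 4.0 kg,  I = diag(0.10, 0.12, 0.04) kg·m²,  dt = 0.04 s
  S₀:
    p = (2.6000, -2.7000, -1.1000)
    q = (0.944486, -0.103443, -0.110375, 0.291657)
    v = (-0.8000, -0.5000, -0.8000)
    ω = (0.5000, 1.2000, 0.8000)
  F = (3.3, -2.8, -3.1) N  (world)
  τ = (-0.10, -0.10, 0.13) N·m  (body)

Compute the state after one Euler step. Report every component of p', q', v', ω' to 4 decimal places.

p' = (2.5680, -2.7200, -1.1320)
q' = (0.9431, -0.1027, -0.0831, 0.3052)
v' = (-0.7670, -0.5280, -0.8310)
ω' = (0.4907, 1.1587, 0.9180)

α = I⁻¹(τ − ω×Iω) = (-0.2320, -1.0333, 2.9500)
ω' = ω + α·dt = (0.4907, 1.1587, 0.9180)
2q̇ = q⊗(0,ω) = (-0.0491541, 0.0339546, 1.3619661, 0.6866447)
q + ½dt·q⊗(0,ω), renormalized = (0.9431, -0.1027, -0.0831, 0.3052)
p + v·dt = (2.5680, -2.7200, -1.1320)
new velocity v' = (-0.7670, -0.5280, -0.8310)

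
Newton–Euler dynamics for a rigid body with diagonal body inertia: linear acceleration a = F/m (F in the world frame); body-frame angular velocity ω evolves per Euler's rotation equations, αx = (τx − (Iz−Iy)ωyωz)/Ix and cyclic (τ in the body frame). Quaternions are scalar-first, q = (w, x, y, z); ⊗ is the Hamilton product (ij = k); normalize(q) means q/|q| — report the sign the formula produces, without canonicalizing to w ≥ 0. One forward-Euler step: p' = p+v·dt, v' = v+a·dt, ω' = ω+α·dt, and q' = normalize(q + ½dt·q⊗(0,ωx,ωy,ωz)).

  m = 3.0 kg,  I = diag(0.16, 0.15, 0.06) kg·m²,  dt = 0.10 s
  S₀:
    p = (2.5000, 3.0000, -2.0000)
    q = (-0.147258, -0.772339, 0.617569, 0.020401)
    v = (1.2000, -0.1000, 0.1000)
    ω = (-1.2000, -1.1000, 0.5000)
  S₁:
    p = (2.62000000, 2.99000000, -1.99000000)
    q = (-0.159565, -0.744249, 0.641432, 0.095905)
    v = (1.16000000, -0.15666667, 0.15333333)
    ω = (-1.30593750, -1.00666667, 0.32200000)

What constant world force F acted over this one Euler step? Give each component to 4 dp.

F = (-1.2000, -1.7000, 1.6000)

velocity change Δv = (-0.04000000, -0.05666667, 0.05333333)
F = m·Δv/dt = (-1.2000, -1.7000, 1.6000)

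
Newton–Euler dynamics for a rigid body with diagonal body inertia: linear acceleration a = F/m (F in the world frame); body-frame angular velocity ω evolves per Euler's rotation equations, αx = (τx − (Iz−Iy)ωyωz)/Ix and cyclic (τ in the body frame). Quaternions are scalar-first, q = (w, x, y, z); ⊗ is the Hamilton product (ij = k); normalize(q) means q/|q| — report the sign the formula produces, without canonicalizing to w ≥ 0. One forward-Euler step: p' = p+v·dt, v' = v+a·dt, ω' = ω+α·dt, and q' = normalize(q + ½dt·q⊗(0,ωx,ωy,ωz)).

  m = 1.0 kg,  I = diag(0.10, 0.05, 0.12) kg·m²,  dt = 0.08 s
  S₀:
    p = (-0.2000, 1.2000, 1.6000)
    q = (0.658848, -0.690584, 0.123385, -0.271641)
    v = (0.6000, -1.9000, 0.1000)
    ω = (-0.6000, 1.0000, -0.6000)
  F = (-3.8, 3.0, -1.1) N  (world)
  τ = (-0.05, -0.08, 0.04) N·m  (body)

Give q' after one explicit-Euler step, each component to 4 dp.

q' = (0.6300, -0.6975, 0.1395, -0.3117)

2q̇ = q⊗(0,ω) = (-0.7007200, -0.1976988, 0.4074822, -1.0118618)
updated quaternion q' = (0.6300, -0.6975, 0.1395, -0.3117)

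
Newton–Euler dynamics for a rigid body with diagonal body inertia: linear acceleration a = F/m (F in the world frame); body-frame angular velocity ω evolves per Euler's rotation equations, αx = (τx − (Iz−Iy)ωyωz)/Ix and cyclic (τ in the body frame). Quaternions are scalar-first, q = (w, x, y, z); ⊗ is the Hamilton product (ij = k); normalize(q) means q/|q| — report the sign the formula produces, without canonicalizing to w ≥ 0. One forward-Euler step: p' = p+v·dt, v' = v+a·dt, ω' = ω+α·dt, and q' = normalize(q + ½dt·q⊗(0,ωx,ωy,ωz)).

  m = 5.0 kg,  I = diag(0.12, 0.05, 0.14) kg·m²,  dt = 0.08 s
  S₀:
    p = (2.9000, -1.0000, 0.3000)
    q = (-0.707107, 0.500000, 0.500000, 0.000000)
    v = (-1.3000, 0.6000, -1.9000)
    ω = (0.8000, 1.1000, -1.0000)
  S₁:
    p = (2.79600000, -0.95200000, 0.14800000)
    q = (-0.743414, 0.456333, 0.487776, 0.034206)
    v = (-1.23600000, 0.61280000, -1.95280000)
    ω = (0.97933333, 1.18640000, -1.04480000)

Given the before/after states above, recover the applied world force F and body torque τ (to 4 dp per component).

F = (4.0000, 0.8000, -3.3000)
τ = (0.1700, 0.0700, -0.1400)

velocity change Δv = (0.06400000, 0.01280000, -0.05280000)
m·(v₁−v₀)/dt = (4.0000, 0.8000, -3.3000)
rate change Δω = (0.17933333, 0.08640000, -0.04480000)
I·α + gyro = (0.1700, 0.0700, -0.1400)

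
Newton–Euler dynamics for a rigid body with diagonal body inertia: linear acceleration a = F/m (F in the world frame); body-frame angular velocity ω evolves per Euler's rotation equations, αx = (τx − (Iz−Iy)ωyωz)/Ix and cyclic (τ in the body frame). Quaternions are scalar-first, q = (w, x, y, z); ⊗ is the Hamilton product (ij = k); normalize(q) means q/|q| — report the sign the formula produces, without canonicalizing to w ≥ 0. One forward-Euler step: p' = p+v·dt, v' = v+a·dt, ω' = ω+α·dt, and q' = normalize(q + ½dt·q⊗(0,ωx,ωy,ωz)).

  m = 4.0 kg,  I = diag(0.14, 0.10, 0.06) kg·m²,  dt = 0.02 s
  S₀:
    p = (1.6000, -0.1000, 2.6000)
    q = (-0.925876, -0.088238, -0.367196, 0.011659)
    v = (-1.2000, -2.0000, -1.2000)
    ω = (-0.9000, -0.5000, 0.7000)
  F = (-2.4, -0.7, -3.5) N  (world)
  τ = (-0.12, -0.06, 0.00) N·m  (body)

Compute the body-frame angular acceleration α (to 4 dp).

α = (-0.9571, -0.0960, 0.3000)

precession coupling ω×(Iω) = (0.0140, -0.0504, -0.0180)
(τ − ω×Iω)/I = (-0.9571, -0.0960, 0.3000)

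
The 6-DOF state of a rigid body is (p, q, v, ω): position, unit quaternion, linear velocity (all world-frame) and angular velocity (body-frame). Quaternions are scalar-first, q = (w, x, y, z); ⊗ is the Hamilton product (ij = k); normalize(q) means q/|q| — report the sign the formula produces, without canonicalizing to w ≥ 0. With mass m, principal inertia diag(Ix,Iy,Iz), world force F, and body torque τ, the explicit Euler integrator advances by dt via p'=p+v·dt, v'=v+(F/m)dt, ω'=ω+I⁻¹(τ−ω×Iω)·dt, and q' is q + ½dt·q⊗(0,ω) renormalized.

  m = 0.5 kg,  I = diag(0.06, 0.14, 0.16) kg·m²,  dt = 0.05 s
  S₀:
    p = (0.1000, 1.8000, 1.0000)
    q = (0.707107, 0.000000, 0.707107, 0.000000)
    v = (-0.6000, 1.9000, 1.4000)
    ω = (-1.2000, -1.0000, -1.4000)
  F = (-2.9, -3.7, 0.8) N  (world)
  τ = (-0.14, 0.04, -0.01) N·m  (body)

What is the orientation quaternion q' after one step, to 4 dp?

q' = (0.7238, -0.0459, 0.6885, -0.0035)

q⊗(0,ω) = (0.7071070, -1.8384782, -0.7071070, -0.1414214)
q' = normalize(q + ½dt·q⊗(0,ω)) = (0.7238, -0.0459, 0.6885, -0.0035)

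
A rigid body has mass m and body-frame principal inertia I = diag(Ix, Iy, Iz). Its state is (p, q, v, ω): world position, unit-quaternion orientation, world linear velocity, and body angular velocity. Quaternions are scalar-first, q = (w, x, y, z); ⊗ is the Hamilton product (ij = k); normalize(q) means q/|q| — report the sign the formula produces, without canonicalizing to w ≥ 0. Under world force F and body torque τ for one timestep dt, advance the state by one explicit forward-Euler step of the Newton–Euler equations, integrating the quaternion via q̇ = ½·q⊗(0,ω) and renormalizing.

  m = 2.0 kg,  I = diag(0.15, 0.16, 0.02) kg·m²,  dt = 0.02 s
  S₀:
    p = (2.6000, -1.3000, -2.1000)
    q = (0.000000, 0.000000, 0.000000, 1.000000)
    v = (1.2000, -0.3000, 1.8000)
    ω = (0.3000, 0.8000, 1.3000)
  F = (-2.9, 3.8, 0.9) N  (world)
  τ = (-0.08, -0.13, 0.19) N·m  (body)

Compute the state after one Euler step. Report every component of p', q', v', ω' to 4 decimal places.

p' = (2.6240, -1.3060, -2.0640)
q' = (-0.0130, -0.0080, 0.0030, 0.9999)
v' = (1.1710, -0.2620, 1.8090)
ω' = (0.3087, 0.7774, 1.4876)

gyro term ω×Iω = (-0.1456, 0.0507, 0.0024)
α = I⁻¹(τ − ω×Iω) = (0.4373, -1.1294, 9.3800)
ω + α·dt = (0.3087, 0.7774, 1.4876)
2q̇ = q⊗(0,ω) = (-1.3000000, -0.8000000, 0.3000000, 0.0000000)
q + ½dt·q⊗(0,ω), renormalized = (-0.0130, -0.0080, 0.0030, 0.9999)
p' = p + v·dt = (2.6240, -1.3060, -2.0640)
v + (F/m)dt = (1.1710, -0.2620, 1.8090)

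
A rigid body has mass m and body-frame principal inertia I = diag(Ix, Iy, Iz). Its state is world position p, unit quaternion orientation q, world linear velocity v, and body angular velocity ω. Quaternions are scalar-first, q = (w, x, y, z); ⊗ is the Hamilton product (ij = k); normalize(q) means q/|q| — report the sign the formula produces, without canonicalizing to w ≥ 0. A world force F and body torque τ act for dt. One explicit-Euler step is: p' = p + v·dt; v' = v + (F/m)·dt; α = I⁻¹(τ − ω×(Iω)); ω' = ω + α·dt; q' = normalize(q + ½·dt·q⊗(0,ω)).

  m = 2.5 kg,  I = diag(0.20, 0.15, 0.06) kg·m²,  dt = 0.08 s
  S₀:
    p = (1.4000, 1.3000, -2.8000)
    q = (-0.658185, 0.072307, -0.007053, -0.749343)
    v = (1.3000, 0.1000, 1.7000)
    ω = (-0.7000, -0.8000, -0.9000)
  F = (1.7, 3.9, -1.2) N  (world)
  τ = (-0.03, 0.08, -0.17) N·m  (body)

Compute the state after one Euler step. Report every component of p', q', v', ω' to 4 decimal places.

a = F/m = (0.6800, 1.5600, -0.4800)
new position p' = (1.5040, 1.3080, -2.6640)
v' = v + a·dt = (1.3544, 0.2248, 1.6616)
(τ − ω×Iω)/I = (0.1740, -0.0547, -2.3667)
ω' = ω + α·dt = (-0.6861, -0.8044, -1.0893)
2q̇ = q⊗(0,ω) = (-0.6294362, -0.1323972, 1.1161644, 0.5295838)
q + ½dt·q⊗(0,ω), renormalized = (-0.6823, 0.0669, 0.0375, -0.7270)

p' = (1.5040, 1.3080, -2.6640)
q' = (-0.6823, 0.0669, 0.0375, -0.7270)
v' = (1.3544, 0.2248, 1.6616)
ω' = (-0.6861, -0.8044, -1.0893)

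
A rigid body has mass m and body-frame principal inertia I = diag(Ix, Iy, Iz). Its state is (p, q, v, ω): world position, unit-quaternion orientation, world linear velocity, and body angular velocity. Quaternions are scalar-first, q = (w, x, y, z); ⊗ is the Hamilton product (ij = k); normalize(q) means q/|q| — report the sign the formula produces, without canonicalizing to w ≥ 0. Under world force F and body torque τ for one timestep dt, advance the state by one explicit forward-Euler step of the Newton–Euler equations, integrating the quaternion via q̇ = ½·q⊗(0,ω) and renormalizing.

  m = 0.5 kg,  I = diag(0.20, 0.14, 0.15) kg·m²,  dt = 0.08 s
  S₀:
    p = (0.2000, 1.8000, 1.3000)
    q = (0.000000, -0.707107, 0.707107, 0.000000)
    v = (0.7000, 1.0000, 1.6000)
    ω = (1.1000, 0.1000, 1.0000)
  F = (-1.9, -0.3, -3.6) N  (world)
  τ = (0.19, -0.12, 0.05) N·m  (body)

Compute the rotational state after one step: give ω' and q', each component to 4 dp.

ω' = (1.1756, 0.0000, 1.0302)
q' = (0.0282, -0.6776, 0.7341, -0.0339)

(τ − ω×Iω)/I = (0.9450, -1.2500, 0.3773)
ω + α·dt = (1.1756, 0.0000, 1.0302)
2q̇ = q⊗(0,ω) = (0.7071070, 0.7071070, 0.7071070, -0.8485284)
q' = normalize(q + ½dt·q⊗(0,ω)) = (0.0282, -0.6776, 0.7341, -0.0339)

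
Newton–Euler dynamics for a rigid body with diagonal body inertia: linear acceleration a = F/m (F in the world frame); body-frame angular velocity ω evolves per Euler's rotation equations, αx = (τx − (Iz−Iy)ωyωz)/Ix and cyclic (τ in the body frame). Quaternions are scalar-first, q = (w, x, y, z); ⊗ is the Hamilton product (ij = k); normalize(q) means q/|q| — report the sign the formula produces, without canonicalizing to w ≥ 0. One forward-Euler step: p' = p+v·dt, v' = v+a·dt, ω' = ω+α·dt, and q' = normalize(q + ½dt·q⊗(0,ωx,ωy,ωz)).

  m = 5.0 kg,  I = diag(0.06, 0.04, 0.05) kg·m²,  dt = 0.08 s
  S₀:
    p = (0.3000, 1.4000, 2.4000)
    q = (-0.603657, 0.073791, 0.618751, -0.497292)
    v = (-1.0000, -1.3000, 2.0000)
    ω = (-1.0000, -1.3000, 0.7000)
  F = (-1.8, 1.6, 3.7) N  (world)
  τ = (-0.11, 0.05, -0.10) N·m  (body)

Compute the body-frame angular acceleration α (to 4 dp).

α = (-1.6817, 1.4250, -1.4800)

ω×(Iω) gyroscopic = (-0.0091, -0.0070, -0.0260)
α = I⁻¹(τ − ω×Iω) = (-1.6817, 1.4250, -1.4800)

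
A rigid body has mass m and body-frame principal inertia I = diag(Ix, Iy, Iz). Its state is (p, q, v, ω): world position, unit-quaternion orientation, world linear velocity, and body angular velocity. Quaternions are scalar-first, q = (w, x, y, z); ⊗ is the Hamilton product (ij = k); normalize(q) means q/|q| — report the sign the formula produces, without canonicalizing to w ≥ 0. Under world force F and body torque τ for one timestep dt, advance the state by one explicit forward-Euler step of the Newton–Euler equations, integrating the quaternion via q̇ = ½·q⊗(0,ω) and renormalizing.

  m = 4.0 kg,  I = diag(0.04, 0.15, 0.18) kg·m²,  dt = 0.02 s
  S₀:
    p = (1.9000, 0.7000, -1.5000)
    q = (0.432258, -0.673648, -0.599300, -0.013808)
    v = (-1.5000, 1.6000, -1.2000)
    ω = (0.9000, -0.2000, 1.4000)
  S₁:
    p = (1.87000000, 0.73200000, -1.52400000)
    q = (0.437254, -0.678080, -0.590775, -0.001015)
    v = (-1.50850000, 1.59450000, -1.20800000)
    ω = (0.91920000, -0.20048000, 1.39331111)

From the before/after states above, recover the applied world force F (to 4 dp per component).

F = (-1.7000, -1.1000, -1.6000)

velocity change Δv = (-0.00850000, -0.00550000, -0.00800000)
F = m·Δv/dt = (-1.7000, -1.1000, -1.6000)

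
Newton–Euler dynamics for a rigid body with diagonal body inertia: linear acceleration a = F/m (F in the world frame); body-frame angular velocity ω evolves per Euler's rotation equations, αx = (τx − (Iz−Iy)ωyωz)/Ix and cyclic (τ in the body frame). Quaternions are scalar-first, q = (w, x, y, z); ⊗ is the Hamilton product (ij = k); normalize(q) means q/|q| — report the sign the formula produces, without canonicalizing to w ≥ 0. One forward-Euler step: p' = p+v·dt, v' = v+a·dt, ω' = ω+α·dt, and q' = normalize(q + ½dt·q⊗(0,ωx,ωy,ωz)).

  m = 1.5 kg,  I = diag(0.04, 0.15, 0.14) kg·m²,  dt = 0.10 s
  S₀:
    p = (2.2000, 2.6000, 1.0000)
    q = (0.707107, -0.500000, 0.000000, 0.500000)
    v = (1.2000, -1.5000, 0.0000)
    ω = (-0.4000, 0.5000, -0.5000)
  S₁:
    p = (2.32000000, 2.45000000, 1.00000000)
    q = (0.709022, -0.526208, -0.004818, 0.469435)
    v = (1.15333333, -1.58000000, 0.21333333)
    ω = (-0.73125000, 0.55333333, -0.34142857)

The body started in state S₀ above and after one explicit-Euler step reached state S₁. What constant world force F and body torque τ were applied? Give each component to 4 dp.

F = (-0.7000, -1.2000, 3.2000)
τ = (-0.1300, 0.0600, 0.2000)

ω₁ − ω₀ = (-0.33125000, 0.05333333, 0.15857143)
applied torque τ = (-0.1300, 0.0600, 0.2000)
v₁ − v₀ = (-0.04666667, -0.08000000, 0.21333333)
F = m·Δv/dt = (-0.7000, -1.2000, 3.2000)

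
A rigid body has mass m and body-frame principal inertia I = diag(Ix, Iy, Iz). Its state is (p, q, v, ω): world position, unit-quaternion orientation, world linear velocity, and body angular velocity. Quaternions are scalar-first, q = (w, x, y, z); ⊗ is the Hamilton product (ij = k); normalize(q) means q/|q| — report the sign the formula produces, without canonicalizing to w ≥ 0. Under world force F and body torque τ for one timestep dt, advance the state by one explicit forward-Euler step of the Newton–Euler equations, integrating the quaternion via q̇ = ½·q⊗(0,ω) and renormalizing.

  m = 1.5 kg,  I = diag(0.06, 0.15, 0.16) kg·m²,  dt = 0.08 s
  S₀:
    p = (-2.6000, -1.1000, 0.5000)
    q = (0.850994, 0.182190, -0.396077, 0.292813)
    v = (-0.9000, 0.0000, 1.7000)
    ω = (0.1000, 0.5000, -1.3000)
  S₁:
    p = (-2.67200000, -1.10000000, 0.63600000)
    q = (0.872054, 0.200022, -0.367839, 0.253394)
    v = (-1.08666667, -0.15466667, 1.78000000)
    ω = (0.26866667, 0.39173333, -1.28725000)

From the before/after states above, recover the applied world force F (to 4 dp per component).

F = (-3.5000, -2.9000, 1.5000)

v₁ − v₀ = (-0.18666667, -0.15466667, 0.08000000)
applied force F = (-3.5000, -2.9000, 1.5000)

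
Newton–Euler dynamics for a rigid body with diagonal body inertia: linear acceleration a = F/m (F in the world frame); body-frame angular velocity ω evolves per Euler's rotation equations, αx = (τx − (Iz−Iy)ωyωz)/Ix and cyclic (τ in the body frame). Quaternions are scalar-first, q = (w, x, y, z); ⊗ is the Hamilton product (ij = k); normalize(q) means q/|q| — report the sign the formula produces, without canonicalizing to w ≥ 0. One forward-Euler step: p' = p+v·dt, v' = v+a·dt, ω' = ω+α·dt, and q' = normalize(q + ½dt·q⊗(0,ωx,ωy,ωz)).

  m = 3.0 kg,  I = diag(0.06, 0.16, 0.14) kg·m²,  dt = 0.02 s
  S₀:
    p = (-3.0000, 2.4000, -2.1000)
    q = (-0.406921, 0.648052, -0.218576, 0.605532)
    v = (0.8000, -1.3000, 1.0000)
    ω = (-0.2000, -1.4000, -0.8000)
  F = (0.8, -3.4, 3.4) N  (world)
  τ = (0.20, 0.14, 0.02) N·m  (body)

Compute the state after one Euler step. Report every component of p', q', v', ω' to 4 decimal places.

p' = (-2.9840, 2.3740, -2.0800)
q' = (-0.4038, 0.6590, -0.2089, 0.5992)
v' = (0.8053, -1.3227, 1.0227)
ω' = (-0.1259, -1.3809, -0.8011)

(τ − ω×Iω)/I = (3.7067, 0.9550, -0.0571)
ω' = ω + α·dt = (-0.1259, -1.3809, -0.8011)
Hamilton product q⊗(0,ω) = (0.3080296, 1.1039898, 0.9670246, -0.6254512)
updated quaternion q' = (-0.4038, 0.6590, -0.2089, 0.5992)
p' = p + v·dt = (-2.9840, 2.3740, -2.0800)
new velocity v' = (0.8053, -1.3227, 1.0227)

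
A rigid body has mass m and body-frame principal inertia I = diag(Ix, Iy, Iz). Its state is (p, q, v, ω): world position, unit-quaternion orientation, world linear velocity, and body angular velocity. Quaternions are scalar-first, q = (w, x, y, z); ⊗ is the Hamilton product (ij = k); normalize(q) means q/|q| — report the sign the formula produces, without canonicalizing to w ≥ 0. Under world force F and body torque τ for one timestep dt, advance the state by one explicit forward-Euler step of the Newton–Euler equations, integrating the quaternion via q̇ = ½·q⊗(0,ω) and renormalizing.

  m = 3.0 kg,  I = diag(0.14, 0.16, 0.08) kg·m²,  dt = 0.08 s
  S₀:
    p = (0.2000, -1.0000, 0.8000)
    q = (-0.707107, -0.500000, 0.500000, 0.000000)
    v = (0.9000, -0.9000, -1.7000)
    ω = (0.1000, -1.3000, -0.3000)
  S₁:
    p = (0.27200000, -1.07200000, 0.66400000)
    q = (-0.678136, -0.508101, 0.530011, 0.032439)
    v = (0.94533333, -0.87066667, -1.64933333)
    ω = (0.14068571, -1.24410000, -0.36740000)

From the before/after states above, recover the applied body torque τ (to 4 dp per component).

ω₁ − ω₀ = (0.04068571, 0.05590000, -0.06740000)
precession coupling = (-0.0312, -0.0018, -0.0026)
τ = I·(Δω/dt) + ω₀×(Iω₀) = (0.0400, 0.1100, -0.0700)

τ = (0.0400, 0.1100, -0.0700)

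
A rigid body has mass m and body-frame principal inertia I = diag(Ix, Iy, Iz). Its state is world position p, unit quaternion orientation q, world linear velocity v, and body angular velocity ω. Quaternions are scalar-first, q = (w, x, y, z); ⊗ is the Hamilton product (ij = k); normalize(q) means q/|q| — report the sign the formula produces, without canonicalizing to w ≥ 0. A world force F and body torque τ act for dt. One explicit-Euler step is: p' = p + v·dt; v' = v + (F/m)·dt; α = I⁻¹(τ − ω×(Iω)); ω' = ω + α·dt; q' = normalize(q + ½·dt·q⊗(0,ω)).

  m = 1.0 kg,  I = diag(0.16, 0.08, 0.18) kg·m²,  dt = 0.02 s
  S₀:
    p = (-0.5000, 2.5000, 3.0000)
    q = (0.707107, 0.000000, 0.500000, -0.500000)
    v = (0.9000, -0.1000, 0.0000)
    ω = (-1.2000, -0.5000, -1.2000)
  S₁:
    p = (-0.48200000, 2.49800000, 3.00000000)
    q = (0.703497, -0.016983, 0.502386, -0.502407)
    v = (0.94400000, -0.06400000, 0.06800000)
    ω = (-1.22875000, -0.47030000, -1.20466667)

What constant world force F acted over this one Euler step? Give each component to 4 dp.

F = (2.2000, 1.8000, 3.4000)

Δv = v₁−v₀ = (0.04400000, 0.03600000, 0.06800000)
applied force F = (2.2000, 1.8000, 3.4000)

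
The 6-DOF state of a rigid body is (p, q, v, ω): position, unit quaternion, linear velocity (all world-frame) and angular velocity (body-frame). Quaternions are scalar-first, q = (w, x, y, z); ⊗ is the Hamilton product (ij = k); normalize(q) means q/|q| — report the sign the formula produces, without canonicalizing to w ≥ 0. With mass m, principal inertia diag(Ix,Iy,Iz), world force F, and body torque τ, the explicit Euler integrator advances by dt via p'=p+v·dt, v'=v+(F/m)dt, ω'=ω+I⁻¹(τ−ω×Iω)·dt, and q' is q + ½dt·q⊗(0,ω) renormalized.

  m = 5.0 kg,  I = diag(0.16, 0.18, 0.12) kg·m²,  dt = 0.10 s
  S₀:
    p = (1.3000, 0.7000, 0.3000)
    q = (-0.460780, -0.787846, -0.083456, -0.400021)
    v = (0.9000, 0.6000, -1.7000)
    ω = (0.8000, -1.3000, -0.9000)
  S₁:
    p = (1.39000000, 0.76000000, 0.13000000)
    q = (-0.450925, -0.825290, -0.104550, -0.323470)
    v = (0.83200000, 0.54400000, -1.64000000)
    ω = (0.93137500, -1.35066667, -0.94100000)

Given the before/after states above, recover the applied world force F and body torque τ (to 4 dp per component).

ω₁ − ω₀ = (0.13137500, -0.05066667, -0.04100000)
I·α + gyro = (0.1400, -0.1200, -0.0700)
velocity change Δv = (-0.06800000, -0.05600000, 0.06000000)
applied force F = (-3.4000, -2.8000, 3.0000)

F = (-3.4000, -2.8000, 3.0000)
τ = (0.1400, -0.1200, -0.0700)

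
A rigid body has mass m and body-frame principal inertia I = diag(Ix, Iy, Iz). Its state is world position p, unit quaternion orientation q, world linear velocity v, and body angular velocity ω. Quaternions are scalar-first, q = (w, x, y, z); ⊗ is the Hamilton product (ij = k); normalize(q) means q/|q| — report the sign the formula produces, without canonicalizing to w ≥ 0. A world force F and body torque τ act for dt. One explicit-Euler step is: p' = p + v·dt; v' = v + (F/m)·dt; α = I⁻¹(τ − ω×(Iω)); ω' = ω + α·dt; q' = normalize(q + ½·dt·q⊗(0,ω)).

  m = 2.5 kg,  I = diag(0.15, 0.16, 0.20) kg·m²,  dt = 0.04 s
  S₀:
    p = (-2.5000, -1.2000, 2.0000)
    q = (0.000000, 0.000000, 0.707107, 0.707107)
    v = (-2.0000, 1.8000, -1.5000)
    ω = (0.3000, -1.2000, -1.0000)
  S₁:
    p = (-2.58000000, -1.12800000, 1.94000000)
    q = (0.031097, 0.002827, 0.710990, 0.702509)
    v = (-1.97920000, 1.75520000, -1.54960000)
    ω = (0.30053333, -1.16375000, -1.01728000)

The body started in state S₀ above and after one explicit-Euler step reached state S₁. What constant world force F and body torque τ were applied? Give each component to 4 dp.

velocity change Δv = (0.02080000, -0.04480000, -0.04960000)
m·(v₁−v₀)/dt = (1.3000, -2.8000, -3.1000)
rate change Δω = (0.00053333, 0.03625000, -0.01728000)
precession coupling = (0.0480, 0.0150, -0.0036)
I·α + gyro = (0.0500, 0.1600, -0.0900)

F = (1.3000, -2.8000, -3.1000)
τ = (0.0500, 0.1600, -0.0900)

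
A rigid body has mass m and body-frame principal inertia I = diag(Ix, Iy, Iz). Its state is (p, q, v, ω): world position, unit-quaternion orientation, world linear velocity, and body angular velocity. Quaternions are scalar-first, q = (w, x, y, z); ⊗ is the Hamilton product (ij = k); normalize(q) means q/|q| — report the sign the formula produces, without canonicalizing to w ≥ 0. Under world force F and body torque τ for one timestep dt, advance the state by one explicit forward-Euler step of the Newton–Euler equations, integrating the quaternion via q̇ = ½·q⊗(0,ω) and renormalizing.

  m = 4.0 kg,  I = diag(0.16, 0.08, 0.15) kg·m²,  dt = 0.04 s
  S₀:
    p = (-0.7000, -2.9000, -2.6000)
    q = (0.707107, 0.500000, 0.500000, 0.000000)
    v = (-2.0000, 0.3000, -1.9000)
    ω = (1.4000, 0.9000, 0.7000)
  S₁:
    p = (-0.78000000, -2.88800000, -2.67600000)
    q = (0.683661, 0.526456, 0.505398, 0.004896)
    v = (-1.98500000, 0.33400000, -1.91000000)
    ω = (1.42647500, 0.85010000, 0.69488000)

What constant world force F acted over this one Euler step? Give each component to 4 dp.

velocity change Δv = (0.01500000, 0.03400000, -0.01000000)
applied force F = (1.5000, 3.4000, -1.0000)

F = (1.5000, 3.4000, -1.0000)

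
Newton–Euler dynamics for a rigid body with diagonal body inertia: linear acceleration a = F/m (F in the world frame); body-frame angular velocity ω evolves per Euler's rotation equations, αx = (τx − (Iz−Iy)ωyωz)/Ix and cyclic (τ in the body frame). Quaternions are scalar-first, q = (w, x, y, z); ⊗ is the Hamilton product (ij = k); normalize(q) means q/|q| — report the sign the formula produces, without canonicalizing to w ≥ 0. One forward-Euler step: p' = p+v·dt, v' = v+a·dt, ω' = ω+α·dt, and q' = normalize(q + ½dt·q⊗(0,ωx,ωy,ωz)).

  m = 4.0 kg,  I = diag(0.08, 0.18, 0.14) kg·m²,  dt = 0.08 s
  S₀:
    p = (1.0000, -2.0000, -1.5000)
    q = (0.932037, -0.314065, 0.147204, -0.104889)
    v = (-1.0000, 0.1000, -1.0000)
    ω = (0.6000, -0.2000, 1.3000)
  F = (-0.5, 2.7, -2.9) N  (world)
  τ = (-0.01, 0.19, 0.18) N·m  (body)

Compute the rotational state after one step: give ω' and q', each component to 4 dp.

α = I⁻¹(τ − ω×Iω) = (-0.2550, 1.3156, 1.3714)
new body rate ω' = (0.5796, -0.0948, 1.4097)
q⊗(0,ω) = (0.3542355, 0.7296096, 0.1589437, 1.1861387)
q' = normalize(q + ½dt·q⊗(0,ω)) = (0.9446, -0.2844, 0.1533, -0.0573)

ω' = (0.5796, -0.0948, 1.4097)
q' = (0.9446, -0.2844, 0.1533, -0.0573)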